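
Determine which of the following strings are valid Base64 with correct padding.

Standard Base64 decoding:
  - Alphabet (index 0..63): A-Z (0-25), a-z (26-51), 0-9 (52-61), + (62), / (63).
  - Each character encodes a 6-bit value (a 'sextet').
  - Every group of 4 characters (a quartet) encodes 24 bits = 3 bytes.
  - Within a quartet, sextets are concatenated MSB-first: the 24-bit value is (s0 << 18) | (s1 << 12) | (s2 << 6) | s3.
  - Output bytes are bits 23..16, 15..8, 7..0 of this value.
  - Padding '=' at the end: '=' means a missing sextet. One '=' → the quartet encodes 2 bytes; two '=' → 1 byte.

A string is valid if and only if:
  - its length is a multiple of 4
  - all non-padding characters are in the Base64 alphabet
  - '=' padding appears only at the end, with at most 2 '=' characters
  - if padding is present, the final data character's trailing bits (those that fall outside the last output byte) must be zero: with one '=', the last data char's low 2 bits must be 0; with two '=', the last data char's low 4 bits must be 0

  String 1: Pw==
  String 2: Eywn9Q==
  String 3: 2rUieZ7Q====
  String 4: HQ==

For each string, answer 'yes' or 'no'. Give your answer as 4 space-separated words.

String 1: 'Pw==' → valid
String 2: 'Eywn9Q==' → valid
String 3: '2rUieZ7Q====' → invalid (4 pad chars (max 2))
String 4: 'HQ==' → valid

Answer: yes yes no yes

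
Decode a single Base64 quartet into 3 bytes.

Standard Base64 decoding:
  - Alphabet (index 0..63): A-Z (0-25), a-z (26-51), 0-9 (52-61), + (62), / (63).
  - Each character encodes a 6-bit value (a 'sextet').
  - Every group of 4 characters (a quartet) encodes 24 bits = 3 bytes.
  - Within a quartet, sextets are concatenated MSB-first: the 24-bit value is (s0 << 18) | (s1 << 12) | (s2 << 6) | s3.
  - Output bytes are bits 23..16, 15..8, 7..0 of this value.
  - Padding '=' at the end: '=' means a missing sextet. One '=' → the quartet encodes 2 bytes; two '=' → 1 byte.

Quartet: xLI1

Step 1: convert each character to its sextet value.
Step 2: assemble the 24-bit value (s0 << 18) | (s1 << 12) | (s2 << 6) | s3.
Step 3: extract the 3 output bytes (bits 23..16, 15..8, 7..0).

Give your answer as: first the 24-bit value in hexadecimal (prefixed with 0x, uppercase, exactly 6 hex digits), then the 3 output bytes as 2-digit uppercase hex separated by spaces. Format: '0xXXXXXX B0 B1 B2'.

Sextets: x=49, L=11, I=8, 1=53
24-bit: (49<<18) | (11<<12) | (8<<6) | 53
      = 0xC40000 | 0x00B000 | 0x000200 | 0x000035
      = 0xC4B235
Bytes: (v>>16)&0xFF=C4, (v>>8)&0xFF=B2, v&0xFF=35

Answer: 0xC4B235 C4 B2 35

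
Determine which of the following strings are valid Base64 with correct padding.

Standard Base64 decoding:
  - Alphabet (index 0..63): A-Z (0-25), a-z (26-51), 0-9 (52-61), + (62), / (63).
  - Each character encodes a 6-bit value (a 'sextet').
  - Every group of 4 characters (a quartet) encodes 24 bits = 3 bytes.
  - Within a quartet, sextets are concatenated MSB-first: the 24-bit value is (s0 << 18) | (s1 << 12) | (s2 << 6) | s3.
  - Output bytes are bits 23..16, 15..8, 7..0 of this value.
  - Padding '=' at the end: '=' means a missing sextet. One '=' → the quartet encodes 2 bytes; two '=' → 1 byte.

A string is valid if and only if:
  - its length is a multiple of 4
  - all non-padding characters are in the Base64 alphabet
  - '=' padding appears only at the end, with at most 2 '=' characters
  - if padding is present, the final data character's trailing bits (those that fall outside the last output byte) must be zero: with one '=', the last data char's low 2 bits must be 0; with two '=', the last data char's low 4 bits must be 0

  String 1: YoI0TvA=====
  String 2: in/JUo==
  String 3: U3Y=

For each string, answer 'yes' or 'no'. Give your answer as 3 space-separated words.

Answer: no no yes

Derivation:
String 1: 'YoI0TvA=====' → invalid (5 pad chars (max 2))
String 2: 'in/JUo==' → invalid (bad trailing bits)
String 3: 'U3Y=' → valid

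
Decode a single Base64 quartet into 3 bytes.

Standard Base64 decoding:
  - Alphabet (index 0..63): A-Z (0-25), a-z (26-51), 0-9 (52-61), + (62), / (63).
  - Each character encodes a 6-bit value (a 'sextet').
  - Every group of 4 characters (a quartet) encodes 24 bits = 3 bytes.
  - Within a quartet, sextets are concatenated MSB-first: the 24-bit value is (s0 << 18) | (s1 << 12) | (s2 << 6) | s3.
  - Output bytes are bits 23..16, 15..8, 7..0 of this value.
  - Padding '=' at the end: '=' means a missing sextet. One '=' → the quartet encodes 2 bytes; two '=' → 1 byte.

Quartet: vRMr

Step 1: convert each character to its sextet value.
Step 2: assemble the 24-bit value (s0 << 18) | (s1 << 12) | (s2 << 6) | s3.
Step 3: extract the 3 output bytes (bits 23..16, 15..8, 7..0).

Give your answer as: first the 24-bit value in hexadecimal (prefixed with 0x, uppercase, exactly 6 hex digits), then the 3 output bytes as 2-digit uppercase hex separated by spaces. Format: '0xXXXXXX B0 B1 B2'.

Sextets: v=47, R=17, M=12, r=43
24-bit: (47<<18) | (17<<12) | (12<<6) | 43
      = 0xBC0000 | 0x011000 | 0x000300 | 0x00002B
      = 0xBD132B
Bytes: (v>>16)&0xFF=BD, (v>>8)&0xFF=13, v&0xFF=2B

Answer: 0xBD132B BD 13 2B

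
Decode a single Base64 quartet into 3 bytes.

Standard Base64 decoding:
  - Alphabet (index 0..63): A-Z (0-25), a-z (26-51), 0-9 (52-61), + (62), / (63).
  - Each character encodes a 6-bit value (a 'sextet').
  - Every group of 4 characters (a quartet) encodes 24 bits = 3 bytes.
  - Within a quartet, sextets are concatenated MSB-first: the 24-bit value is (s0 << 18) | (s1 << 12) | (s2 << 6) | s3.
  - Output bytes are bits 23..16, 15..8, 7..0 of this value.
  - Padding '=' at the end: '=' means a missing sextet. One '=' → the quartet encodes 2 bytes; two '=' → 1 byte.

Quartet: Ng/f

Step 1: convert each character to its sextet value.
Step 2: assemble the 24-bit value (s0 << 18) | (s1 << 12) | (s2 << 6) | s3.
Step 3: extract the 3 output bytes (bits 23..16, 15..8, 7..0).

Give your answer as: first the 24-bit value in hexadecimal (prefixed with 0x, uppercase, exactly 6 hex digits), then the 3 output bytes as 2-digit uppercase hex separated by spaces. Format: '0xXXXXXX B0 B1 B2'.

Answer: 0x360FDF 36 0F DF

Derivation:
Sextets: N=13, g=32, /=63, f=31
24-bit: (13<<18) | (32<<12) | (63<<6) | 31
      = 0x340000 | 0x020000 | 0x000FC0 | 0x00001F
      = 0x360FDF
Bytes: (v>>16)&0xFF=36, (v>>8)&0xFF=0F, v&0xFF=DF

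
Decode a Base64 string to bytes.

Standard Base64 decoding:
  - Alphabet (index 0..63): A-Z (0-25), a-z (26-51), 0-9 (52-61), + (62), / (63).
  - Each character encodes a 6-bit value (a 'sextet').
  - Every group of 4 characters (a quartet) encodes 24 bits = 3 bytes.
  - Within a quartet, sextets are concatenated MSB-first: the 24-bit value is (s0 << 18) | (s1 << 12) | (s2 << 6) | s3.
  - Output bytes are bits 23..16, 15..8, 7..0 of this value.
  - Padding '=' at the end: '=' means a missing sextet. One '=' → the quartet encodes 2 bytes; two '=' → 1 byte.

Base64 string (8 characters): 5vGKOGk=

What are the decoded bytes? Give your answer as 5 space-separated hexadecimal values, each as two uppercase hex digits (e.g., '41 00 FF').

Answer: E6 F1 8A 38 69

Derivation:
After char 0 ('5'=57): chars_in_quartet=1 acc=0x39 bytes_emitted=0
After char 1 ('v'=47): chars_in_quartet=2 acc=0xE6F bytes_emitted=0
After char 2 ('G'=6): chars_in_quartet=3 acc=0x39BC6 bytes_emitted=0
After char 3 ('K'=10): chars_in_quartet=4 acc=0xE6F18A -> emit E6 F1 8A, reset; bytes_emitted=3
After char 4 ('O'=14): chars_in_quartet=1 acc=0xE bytes_emitted=3
After char 5 ('G'=6): chars_in_quartet=2 acc=0x386 bytes_emitted=3
After char 6 ('k'=36): chars_in_quartet=3 acc=0xE1A4 bytes_emitted=3
Padding '=': partial quartet acc=0xE1A4 -> emit 38 69; bytes_emitted=5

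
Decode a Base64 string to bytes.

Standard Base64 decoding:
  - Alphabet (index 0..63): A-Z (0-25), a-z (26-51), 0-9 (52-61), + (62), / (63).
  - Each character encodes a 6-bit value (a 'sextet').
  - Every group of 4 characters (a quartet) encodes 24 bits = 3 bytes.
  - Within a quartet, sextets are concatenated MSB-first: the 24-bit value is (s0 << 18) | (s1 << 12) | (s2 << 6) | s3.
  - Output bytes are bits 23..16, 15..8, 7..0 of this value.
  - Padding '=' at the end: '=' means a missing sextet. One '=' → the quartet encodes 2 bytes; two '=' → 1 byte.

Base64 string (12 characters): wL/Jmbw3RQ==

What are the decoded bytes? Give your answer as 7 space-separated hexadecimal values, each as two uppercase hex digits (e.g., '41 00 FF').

After char 0 ('w'=48): chars_in_quartet=1 acc=0x30 bytes_emitted=0
After char 1 ('L'=11): chars_in_quartet=2 acc=0xC0B bytes_emitted=0
After char 2 ('/'=63): chars_in_quartet=3 acc=0x302FF bytes_emitted=0
After char 3 ('J'=9): chars_in_quartet=4 acc=0xC0BFC9 -> emit C0 BF C9, reset; bytes_emitted=3
After char 4 ('m'=38): chars_in_quartet=1 acc=0x26 bytes_emitted=3
After char 5 ('b'=27): chars_in_quartet=2 acc=0x99B bytes_emitted=3
After char 6 ('w'=48): chars_in_quartet=3 acc=0x266F0 bytes_emitted=3
After char 7 ('3'=55): chars_in_quartet=4 acc=0x99BC37 -> emit 99 BC 37, reset; bytes_emitted=6
After char 8 ('R'=17): chars_in_quartet=1 acc=0x11 bytes_emitted=6
After char 9 ('Q'=16): chars_in_quartet=2 acc=0x450 bytes_emitted=6
Padding '==': partial quartet acc=0x450 -> emit 45; bytes_emitted=7

Answer: C0 BF C9 99 BC 37 45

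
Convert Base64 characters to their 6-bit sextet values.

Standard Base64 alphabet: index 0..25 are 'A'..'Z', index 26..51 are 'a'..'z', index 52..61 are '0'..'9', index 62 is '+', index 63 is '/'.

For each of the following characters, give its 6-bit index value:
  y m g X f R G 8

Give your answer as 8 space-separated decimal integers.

'y': a..z range, 26 + ord('y') − ord('a') = 50
'm': a..z range, 26 + ord('m') − ord('a') = 38
'g': a..z range, 26 + ord('g') − ord('a') = 32
'X': A..Z range, ord('X') − ord('A') = 23
'f': a..z range, 26 + ord('f') − ord('a') = 31
'R': A..Z range, ord('R') − ord('A') = 17
'G': A..Z range, ord('G') − ord('A') = 6
'8': 0..9 range, 52 + ord('8') − ord('0') = 60

Answer: 50 38 32 23 31 17 6 60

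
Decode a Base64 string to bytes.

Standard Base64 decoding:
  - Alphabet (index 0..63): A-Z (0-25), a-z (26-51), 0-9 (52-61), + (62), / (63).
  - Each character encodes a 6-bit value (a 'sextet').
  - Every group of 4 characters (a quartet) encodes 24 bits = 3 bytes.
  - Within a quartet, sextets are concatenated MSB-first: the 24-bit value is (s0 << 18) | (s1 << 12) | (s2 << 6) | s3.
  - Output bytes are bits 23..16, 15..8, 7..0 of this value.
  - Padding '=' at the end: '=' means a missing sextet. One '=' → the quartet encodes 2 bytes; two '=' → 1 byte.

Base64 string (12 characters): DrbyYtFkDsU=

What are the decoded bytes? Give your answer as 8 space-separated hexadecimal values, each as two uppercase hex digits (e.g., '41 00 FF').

Answer: 0E B6 F2 62 D1 64 0E C5

Derivation:
After char 0 ('D'=3): chars_in_quartet=1 acc=0x3 bytes_emitted=0
After char 1 ('r'=43): chars_in_quartet=2 acc=0xEB bytes_emitted=0
After char 2 ('b'=27): chars_in_quartet=3 acc=0x3ADB bytes_emitted=0
After char 3 ('y'=50): chars_in_quartet=4 acc=0xEB6F2 -> emit 0E B6 F2, reset; bytes_emitted=3
After char 4 ('Y'=24): chars_in_quartet=1 acc=0x18 bytes_emitted=3
After char 5 ('t'=45): chars_in_quartet=2 acc=0x62D bytes_emitted=3
After char 6 ('F'=5): chars_in_quartet=3 acc=0x18B45 bytes_emitted=3
After char 7 ('k'=36): chars_in_quartet=4 acc=0x62D164 -> emit 62 D1 64, reset; bytes_emitted=6
After char 8 ('D'=3): chars_in_quartet=1 acc=0x3 bytes_emitted=6
After char 9 ('s'=44): chars_in_quartet=2 acc=0xEC bytes_emitted=6
After char 10 ('U'=20): chars_in_quartet=3 acc=0x3B14 bytes_emitted=6
Padding '=': partial quartet acc=0x3B14 -> emit 0E C5; bytes_emitted=8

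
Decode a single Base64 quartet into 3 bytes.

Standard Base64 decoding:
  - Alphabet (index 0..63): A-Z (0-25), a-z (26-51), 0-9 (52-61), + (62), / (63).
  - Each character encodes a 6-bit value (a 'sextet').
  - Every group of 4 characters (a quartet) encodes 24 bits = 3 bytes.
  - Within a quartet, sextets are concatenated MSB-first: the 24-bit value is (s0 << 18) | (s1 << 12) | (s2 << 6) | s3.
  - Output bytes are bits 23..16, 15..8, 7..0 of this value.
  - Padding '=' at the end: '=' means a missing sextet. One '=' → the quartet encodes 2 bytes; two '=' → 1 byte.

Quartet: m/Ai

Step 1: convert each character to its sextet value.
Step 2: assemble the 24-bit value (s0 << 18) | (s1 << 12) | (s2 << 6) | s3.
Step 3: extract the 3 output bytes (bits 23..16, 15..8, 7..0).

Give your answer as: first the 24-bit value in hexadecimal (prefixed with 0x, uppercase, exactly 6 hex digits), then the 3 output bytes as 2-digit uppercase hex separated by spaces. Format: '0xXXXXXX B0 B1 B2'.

Sextets: m=38, /=63, A=0, i=34
24-bit: (38<<18) | (63<<12) | (0<<6) | 34
      = 0x980000 | 0x03F000 | 0x000000 | 0x000022
      = 0x9BF022
Bytes: (v>>16)&0xFF=9B, (v>>8)&0xFF=F0, v&0xFF=22

Answer: 0x9BF022 9B F0 22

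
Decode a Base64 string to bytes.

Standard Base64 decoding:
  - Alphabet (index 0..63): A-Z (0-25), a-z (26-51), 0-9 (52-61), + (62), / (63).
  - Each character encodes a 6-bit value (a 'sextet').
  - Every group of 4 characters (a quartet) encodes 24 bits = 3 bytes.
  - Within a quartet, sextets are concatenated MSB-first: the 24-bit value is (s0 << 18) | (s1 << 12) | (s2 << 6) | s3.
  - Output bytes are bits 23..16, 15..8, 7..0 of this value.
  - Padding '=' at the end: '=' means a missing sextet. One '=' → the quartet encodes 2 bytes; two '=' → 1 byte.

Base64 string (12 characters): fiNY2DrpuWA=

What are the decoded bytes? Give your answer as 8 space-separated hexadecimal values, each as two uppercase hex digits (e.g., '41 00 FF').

After char 0 ('f'=31): chars_in_quartet=1 acc=0x1F bytes_emitted=0
After char 1 ('i'=34): chars_in_quartet=2 acc=0x7E2 bytes_emitted=0
After char 2 ('N'=13): chars_in_quartet=3 acc=0x1F88D bytes_emitted=0
After char 3 ('Y'=24): chars_in_quartet=4 acc=0x7E2358 -> emit 7E 23 58, reset; bytes_emitted=3
After char 4 ('2'=54): chars_in_quartet=1 acc=0x36 bytes_emitted=3
After char 5 ('D'=3): chars_in_quartet=2 acc=0xD83 bytes_emitted=3
After char 6 ('r'=43): chars_in_quartet=3 acc=0x360EB bytes_emitted=3
After char 7 ('p'=41): chars_in_quartet=4 acc=0xD83AE9 -> emit D8 3A E9, reset; bytes_emitted=6
After char 8 ('u'=46): chars_in_quartet=1 acc=0x2E bytes_emitted=6
After char 9 ('W'=22): chars_in_quartet=2 acc=0xB96 bytes_emitted=6
After char 10 ('A'=0): chars_in_quartet=3 acc=0x2E580 bytes_emitted=6
Padding '=': partial quartet acc=0x2E580 -> emit B9 60; bytes_emitted=8

Answer: 7E 23 58 D8 3A E9 B9 60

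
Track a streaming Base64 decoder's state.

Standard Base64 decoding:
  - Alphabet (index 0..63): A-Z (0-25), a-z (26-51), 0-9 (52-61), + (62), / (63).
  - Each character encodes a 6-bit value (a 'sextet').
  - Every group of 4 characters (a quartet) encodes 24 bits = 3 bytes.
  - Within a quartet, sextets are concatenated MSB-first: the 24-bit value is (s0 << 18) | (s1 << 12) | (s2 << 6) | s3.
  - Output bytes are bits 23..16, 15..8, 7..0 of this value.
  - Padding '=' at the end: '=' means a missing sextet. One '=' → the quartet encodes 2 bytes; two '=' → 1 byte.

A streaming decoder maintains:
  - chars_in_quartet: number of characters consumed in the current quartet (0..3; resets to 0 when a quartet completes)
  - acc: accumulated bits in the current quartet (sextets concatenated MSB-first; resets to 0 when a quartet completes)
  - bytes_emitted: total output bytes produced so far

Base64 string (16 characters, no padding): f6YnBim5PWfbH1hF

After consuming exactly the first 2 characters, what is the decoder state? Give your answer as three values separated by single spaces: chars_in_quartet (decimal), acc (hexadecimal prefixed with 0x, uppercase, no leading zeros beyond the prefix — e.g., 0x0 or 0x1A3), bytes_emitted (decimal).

Answer: 2 0x7FA 0

Derivation:
After char 0 ('f'=31): chars_in_quartet=1 acc=0x1F bytes_emitted=0
After char 1 ('6'=58): chars_in_quartet=2 acc=0x7FA bytes_emitted=0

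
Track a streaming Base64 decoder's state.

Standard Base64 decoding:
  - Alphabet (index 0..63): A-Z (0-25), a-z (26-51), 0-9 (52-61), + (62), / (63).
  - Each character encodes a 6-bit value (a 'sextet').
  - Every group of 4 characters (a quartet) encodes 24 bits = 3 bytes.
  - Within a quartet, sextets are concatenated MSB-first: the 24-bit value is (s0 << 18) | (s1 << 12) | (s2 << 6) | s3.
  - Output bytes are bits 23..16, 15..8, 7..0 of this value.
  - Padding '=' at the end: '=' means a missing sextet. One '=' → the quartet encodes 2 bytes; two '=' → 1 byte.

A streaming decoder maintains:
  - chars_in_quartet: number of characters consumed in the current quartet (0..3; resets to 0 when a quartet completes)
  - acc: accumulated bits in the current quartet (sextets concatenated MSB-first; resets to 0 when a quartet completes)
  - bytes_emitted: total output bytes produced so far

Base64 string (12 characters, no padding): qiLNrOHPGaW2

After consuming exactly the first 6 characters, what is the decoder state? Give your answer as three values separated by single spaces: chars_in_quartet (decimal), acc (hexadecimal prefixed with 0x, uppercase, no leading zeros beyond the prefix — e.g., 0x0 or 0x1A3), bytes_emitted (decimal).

After char 0 ('q'=42): chars_in_quartet=1 acc=0x2A bytes_emitted=0
After char 1 ('i'=34): chars_in_quartet=2 acc=0xAA2 bytes_emitted=0
After char 2 ('L'=11): chars_in_quartet=3 acc=0x2A88B bytes_emitted=0
After char 3 ('N'=13): chars_in_quartet=4 acc=0xAA22CD -> emit AA 22 CD, reset; bytes_emitted=3
After char 4 ('r'=43): chars_in_quartet=1 acc=0x2B bytes_emitted=3
After char 5 ('O'=14): chars_in_quartet=2 acc=0xACE bytes_emitted=3

Answer: 2 0xACE 3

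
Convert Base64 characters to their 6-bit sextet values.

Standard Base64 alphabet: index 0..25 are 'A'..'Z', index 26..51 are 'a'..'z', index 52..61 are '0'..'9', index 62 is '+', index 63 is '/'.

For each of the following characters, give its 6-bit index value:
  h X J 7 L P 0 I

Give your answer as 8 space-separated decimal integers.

'h': a..z range, 26 + ord('h') − ord('a') = 33
'X': A..Z range, ord('X') − ord('A') = 23
'J': A..Z range, ord('J') − ord('A') = 9
'7': 0..9 range, 52 + ord('7') − ord('0') = 59
'L': A..Z range, ord('L') − ord('A') = 11
'P': A..Z range, ord('P') − ord('A') = 15
'0': 0..9 range, 52 + ord('0') − ord('0') = 52
'I': A..Z range, ord('I') − ord('A') = 8

Answer: 33 23 9 59 11 15 52 8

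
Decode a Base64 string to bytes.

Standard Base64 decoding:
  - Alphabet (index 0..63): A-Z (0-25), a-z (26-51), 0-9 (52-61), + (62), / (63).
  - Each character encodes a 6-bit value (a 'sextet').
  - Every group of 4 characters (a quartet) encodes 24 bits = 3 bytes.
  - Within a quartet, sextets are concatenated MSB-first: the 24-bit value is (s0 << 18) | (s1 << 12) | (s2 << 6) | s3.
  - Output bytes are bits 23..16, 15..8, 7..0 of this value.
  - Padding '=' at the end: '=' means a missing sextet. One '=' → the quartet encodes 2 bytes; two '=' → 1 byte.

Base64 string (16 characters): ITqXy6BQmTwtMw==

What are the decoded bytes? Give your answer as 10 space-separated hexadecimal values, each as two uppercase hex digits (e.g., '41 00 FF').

After char 0 ('I'=8): chars_in_quartet=1 acc=0x8 bytes_emitted=0
After char 1 ('T'=19): chars_in_quartet=2 acc=0x213 bytes_emitted=0
After char 2 ('q'=42): chars_in_quartet=3 acc=0x84EA bytes_emitted=0
After char 3 ('X'=23): chars_in_quartet=4 acc=0x213A97 -> emit 21 3A 97, reset; bytes_emitted=3
After char 4 ('y'=50): chars_in_quartet=1 acc=0x32 bytes_emitted=3
After char 5 ('6'=58): chars_in_quartet=2 acc=0xCBA bytes_emitted=3
After char 6 ('B'=1): chars_in_quartet=3 acc=0x32E81 bytes_emitted=3
After char 7 ('Q'=16): chars_in_quartet=4 acc=0xCBA050 -> emit CB A0 50, reset; bytes_emitted=6
After char 8 ('m'=38): chars_in_quartet=1 acc=0x26 bytes_emitted=6
After char 9 ('T'=19): chars_in_quartet=2 acc=0x993 bytes_emitted=6
After char 10 ('w'=48): chars_in_quartet=3 acc=0x264F0 bytes_emitted=6
After char 11 ('t'=45): chars_in_quartet=4 acc=0x993C2D -> emit 99 3C 2D, reset; bytes_emitted=9
After char 12 ('M'=12): chars_in_quartet=1 acc=0xC bytes_emitted=9
After char 13 ('w'=48): chars_in_quartet=2 acc=0x330 bytes_emitted=9
Padding '==': partial quartet acc=0x330 -> emit 33; bytes_emitted=10

Answer: 21 3A 97 CB A0 50 99 3C 2D 33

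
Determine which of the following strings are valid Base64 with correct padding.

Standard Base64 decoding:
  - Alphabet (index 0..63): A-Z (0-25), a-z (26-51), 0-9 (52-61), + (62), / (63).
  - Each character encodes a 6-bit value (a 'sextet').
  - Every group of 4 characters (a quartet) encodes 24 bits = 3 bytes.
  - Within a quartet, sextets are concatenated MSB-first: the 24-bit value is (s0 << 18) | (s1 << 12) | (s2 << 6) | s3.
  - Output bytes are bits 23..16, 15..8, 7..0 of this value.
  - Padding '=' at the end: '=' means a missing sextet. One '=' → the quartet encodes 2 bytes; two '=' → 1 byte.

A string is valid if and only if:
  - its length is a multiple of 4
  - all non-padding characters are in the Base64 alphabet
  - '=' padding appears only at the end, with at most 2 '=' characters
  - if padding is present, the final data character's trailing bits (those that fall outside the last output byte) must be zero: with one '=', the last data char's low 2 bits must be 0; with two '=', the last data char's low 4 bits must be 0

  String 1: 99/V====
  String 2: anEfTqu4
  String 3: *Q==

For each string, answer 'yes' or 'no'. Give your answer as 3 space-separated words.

String 1: '99/V====' → invalid (4 pad chars (max 2))
String 2: 'anEfTqu4' → valid
String 3: '*Q==' → invalid (bad char(s): ['*'])

Answer: no yes no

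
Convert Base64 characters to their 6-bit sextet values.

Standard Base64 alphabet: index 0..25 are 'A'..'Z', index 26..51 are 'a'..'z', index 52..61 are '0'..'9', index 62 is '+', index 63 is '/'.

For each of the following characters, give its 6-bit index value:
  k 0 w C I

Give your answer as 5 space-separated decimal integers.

Answer: 36 52 48 2 8

Derivation:
'k': a..z range, 26 + ord('k') − ord('a') = 36
'0': 0..9 range, 52 + ord('0') − ord('0') = 52
'w': a..z range, 26 + ord('w') − ord('a') = 48
'C': A..Z range, ord('C') − ord('A') = 2
'I': A..Z range, ord('I') − ord('A') = 8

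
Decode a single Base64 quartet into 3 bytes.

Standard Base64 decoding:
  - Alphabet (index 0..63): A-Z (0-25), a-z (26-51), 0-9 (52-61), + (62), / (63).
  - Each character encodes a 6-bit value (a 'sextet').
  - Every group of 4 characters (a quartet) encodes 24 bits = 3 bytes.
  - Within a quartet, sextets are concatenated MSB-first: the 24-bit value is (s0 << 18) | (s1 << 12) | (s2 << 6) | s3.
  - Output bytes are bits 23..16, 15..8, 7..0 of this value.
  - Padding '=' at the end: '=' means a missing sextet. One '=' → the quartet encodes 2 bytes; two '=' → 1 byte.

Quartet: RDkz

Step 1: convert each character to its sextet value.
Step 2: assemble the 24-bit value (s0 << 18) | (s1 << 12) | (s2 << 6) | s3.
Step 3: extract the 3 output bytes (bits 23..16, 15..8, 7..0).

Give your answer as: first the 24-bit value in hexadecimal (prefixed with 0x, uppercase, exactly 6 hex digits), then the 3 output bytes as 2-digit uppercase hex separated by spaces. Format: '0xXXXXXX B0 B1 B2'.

Sextets: R=17, D=3, k=36, z=51
24-bit: (17<<18) | (3<<12) | (36<<6) | 51
      = 0x440000 | 0x003000 | 0x000900 | 0x000033
      = 0x443933
Bytes: (v>>16)&0xFF=44, (v>>8)&0xFF=39, v&0xFF=33

Answer: 0x443933 44 39 33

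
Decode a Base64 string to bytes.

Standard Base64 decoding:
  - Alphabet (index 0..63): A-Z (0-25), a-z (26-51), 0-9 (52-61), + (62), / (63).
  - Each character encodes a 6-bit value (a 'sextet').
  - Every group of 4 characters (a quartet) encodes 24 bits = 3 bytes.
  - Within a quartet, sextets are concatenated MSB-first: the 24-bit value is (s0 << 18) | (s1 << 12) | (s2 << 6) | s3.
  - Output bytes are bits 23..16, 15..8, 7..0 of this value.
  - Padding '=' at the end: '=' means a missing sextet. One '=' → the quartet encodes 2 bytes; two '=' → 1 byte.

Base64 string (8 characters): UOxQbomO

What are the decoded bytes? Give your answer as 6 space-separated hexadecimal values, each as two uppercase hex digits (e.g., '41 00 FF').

Answer: 50 EC 50 6E 89 8E

Derivation:
After char 0 ('U'=20): chars_in_quartet=1 acc=0x14 bytes_emitted=0
After char 1 ('O'=14): chars_in_quartet=2 acc=0x50E bytes_emitted=0
After char 2 ('x'=49): chars_in_quartet=3 acc=0x143B1 bytes_emitted=0
After char 3 ('Q'=16): chars_in_quartet=4 acc=0x50EC50 -> emit 50 EC 50, reset; bytes_emitted=3
After char 4 ('b'=27): chars_in_quartet=1 acc=0x1B bytes_emitted=3
After char 5 ('o'=40): chars_in_quartet=2 acc=0x6E8 bytes_emitted=3
After char 6 ('m'=38): chars_in_quartet=3 acc=0x1BA26 bytes_emitted=3
After char 7 ('O'=14): chars_in_quartet=4 acc=0x6E898E -> emit 6E 89 8E, reset; bytes_emitted=6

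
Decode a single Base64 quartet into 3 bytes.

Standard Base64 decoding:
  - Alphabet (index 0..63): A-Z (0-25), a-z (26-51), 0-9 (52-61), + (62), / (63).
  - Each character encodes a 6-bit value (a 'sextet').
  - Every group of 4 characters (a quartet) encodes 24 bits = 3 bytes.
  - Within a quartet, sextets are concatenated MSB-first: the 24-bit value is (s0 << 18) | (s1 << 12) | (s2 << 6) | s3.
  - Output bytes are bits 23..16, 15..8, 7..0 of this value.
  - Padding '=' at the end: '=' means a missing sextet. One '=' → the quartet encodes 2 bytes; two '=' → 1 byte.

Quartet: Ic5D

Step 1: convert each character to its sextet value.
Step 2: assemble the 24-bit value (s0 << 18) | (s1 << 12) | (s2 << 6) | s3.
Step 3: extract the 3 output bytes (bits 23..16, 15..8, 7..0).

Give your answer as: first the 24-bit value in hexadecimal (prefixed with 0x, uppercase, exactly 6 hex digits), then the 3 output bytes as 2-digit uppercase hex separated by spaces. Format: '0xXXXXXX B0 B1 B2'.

Sextets: I=8, c=28, 5=57, D=3
24-bit: (8<<18) | (28<<12) | (57<<6) | 3
      = 0x200000 | 0x01C000 | 0x000E40 | 0x000003
      = 0x21CE43
Bytes: (v>>16)&0xFF=21, (v>>8)&0xFF=CE, v&0xFF=43

Answer: 0x21CE43 21 CE 43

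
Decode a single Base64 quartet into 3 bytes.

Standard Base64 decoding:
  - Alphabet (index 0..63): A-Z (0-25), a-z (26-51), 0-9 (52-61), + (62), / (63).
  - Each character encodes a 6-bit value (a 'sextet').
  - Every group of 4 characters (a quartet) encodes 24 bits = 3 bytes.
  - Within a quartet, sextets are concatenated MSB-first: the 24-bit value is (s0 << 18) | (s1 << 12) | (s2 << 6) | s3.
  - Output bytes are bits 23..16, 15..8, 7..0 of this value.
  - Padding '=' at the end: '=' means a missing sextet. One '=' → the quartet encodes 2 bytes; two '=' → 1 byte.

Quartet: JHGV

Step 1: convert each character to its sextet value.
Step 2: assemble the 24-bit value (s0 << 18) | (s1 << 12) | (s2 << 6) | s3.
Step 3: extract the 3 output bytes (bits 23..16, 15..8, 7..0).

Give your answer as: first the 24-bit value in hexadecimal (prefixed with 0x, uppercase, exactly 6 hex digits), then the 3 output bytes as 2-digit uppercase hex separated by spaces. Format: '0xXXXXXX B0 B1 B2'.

Answer: 0x247195 24 71 95

Derivation:
Sextets: J=9, H=7, G=6, V=21
24-bit: (9<<18) | (7<<12) | (6<<6) | 21
      = 0x240000 | 0x007000 | 0x000180 | 0x000015
      = 0x247195
Bytes: (v>>16)&0xFF=24, (v>>8)&0xFF=71, v&0xFF=95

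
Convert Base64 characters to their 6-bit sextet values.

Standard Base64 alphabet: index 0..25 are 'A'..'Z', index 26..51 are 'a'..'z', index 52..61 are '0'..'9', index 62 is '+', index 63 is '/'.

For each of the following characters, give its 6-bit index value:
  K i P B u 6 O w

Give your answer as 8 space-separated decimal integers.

Answer: 10 34 15 1 46 58 14 48

Derivation:
'K': A..Z range, ord('K') − ord('A') = 10
'i': a..z range, 26 + ord('i') − ord('a') = 34
'P': A..Z range, ord('P') − ord('A') = 15
'B': A..Z range, ord('B') − ord('A') = 1
'u': a..z range, 26 + ord('u') − ord('a') = 46
'6': 0..9 range, 52 + ord('6') − ord('0') = 58
'O': A..Z range, ord('O') − ord('A') = 14
'w': a..z range, 26 + ord('w') − ord('a') = 48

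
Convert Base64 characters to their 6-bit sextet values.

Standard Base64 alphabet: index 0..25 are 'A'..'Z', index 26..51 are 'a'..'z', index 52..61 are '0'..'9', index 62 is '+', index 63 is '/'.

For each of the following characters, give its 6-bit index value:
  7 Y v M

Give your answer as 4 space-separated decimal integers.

Answer: 59 24 47 12

Derivation:
'7': 0..9 range, 52 + ord('7') − ord('0') = 59
'Y': A..Z range, ord('Y') − ord('A') = 24
'v': a..z range, 26 + ord('v') − ord('a') = 47
'M': A..Z range, ord('M') − ord('A') = 12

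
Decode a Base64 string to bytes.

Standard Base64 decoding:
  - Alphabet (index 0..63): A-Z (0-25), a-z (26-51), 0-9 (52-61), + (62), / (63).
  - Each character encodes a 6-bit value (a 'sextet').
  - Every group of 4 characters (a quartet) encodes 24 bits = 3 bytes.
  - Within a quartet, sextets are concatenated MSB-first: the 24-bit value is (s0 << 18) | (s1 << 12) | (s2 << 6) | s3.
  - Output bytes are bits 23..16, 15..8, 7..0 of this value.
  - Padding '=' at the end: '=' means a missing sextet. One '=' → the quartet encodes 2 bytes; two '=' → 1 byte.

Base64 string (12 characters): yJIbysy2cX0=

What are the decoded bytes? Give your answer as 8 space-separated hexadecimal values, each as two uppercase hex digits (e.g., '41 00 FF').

Answer: C8 92 1B CA CC B6 71 7D

Derivation:
After char 0 ('y'=50): chars_in_quartet=1 acc=0x32 bytes_emitted=0
After char 1 ('J'=9): chars_in_quartet=2 acc=0xC89 bytes_emitted=0
After char 2 ('I'=8): chars_in_quartet=3 acc=0x32248 bytes_emitted=0
After char 3 ('b'=27): chars_in_quartet=4 acc=0xC8921B -> emit C8 92 1B, reset; bytes_emitted=3
After char 4 ('y'=50): chars_in_quartet=1 acc=0x32 bytes_emitted=3
After char 5 ('s'=44): chars_in_quartet=2 acc=0xCAC bytes_emitted=3
After char 6 ('y'=50): chars_in_quartet=3 acc=0x32B32 bytes_emitted=3
After char 7 ('2'=54): chars_in_quartet=4 acc=0xCACCB6 -> emit CA CC B6, reset; bytes_emitted=6
After char 8 ('c'=28): chars_in_quartet=1 acc=0x1C bytes_emitted=6
After char 9 ('X'=23): chars_in_quartet=2 acc=0x717 bytes_emitted=6
After char 10 ('0'=52): chars_in_quartet=3 acc=0x1C5F4 bytes_emitted=6
Padding '=': partial quartet acc=0x1C5F4 -> emit 71 7D; bytes_emitted=8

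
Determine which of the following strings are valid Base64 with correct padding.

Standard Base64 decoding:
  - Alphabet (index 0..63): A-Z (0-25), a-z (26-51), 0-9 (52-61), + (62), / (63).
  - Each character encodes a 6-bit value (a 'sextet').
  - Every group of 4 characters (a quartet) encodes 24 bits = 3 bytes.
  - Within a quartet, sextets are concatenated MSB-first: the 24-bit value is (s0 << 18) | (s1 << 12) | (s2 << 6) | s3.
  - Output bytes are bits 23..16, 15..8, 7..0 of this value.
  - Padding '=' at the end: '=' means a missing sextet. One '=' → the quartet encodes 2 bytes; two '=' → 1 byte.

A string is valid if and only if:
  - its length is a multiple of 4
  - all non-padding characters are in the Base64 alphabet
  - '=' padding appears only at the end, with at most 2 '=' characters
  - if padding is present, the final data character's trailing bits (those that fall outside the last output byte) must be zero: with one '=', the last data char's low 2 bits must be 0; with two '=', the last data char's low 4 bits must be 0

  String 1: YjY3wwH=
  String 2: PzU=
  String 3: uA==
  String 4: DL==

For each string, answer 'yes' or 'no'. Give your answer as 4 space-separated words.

String 1: 'YjY3wwH=' → invalid (bad trailing bits)
String 2: 'PzU=' → valid
String 3: 'uA==' → valid
String 4: 'DL==' → invalid (bad trailing bits)

Answer: no yes yes no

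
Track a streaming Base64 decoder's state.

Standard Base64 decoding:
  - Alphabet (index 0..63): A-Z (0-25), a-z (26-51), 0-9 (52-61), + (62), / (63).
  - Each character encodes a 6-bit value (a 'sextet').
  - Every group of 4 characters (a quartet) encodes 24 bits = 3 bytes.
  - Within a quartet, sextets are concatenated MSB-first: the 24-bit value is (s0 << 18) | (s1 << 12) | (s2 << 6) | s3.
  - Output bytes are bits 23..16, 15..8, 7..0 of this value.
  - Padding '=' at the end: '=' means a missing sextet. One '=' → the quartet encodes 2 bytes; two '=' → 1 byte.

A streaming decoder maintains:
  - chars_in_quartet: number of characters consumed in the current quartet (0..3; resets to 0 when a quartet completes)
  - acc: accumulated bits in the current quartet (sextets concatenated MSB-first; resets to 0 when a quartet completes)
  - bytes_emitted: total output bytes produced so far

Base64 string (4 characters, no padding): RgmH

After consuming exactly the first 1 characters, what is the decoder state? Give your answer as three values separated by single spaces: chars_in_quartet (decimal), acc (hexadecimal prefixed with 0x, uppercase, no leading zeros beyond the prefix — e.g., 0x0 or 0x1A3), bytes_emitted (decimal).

After char 0 ('R'=17): chars_in_quartet=1 acc=0x11 bytes_emitted=0

Answer: 1 0x11 0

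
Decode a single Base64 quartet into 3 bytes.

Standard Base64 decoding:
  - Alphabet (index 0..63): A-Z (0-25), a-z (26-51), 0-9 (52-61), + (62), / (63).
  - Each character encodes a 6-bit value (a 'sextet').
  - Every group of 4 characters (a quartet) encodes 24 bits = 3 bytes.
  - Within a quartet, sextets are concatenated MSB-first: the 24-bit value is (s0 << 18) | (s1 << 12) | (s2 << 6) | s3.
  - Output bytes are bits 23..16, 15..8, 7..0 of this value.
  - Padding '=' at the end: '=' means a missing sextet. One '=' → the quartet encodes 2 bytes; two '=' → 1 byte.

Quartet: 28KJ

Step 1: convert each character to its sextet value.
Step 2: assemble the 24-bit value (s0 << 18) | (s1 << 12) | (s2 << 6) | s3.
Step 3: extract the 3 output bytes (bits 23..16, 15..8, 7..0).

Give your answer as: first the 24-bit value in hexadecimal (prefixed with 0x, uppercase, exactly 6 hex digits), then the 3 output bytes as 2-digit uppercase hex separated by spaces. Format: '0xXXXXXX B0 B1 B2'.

Answer: 0xDBC289 DB C2 89

Derivation:
Sextets: 2=54, 8=60, K=10, J=9
24-bit: (54<<18) | (60<<12) | (10<<6) | 9
      = 0xD80000 | 0x03C000 | 0x000280 | 0x000009
      = 0xDBC289
Bytes: (v>>16)&0xFF=DB, (v>>8)&0xFF=C2, v&0xFF=89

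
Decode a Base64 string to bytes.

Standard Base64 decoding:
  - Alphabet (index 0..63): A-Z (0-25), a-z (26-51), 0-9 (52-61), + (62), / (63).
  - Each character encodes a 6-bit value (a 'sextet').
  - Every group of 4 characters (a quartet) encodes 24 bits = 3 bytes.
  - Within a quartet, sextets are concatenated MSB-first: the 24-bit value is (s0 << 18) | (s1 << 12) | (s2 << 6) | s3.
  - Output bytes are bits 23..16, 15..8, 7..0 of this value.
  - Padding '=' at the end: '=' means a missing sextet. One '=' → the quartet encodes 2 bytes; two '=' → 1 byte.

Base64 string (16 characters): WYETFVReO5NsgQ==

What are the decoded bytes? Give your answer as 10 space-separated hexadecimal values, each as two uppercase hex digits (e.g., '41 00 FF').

Answer: 59 81 13 15 54 5E 3B 93 6C 81

Derivation:
After char 0 ('W'=22): chars_in_quartet=1 acc=0x16 bytes_emitted=0
After char 1 ('Y'=24): chars_in_quartet=2 acc=0x598 bytes_emitted=0
After char 2 ('E'=4): chars_in_quartet=3 acc=0x16604 bytes_emitted=0
After char 3 ('T'=19): chars_in_quartet=4 acc=0x598113 -> emit 59 81 13, reset; bytes_emitted=3
After char 4 ('F'=5): chars_in_quartet=1 acc=0x5 bytes_emitted=3
After char 5 ('V'=21): chars_in_quartet=2 acc=0x155 bytes_emitted=3
After char 6 ('R'=17): chars_in_quartet=3 acc=0x5551 bytes_emitted=3
After char 7 ('e'=30): chars_in_quartet=4 acc=0x15545E -> emit 15 54 5E, reset; bytes_emitted=6
After char 8 ('O'=14): chars_in_quartet=1 acc=0xE bytes_emitted=6
After char 9 ('5'=57): chars_in_quartet=2 acc=0x3B9 bytes_emitted=6
After char 10 ('N'=13): chars_in_quartet=3 acc=0xEE4D bytes_emitted=6
After char 11 ('s'=44): chars_in_quartet=4 acc=0x3B936C -> emit 3B 93 6C, reset; bytes_emitted=9
After char 12 ('g'=32): chars_in_quartet=1 acc=0x20 bytes_emitted=9
After char 13 ('Q'=16): chars_in_quartet=2 acc=0x810 bytes_emitted=9
Padding '==': partial quartet acc=0x810 -> emit 81; bytes_emitted=10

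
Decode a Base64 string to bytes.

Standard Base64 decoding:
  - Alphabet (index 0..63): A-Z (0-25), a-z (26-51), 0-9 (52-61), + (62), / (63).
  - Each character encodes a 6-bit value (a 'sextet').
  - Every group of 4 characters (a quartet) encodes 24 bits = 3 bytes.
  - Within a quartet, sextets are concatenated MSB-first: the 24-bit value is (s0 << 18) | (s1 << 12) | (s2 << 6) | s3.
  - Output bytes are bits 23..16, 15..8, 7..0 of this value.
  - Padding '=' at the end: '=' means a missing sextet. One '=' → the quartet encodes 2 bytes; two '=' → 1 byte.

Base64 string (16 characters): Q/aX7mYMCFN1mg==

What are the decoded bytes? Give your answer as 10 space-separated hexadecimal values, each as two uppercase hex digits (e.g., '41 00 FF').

After char 0 ('Q'=16): chars_in_quartet=1 acc=0x10 bytes_emitted=0
After char 1 ('/'=63): chars_in_quartet=2 acc=0x43F bytes_emitted=0
After char 2 ('a'=26): chars_in_quartet=3 acc=0x10FDA bytes_emitted=0
After char 3 ('X'=23): chars_in_quartet=4 acc=0x43F697 -> emit 43 F6 97, reset; bytes_emitted=3
After char 4 ('7'=59): chars_in_quartet=1 acc=0x3B bytes_emitted=3
After char 5 ('m'=38): chars_in_quartet=2 acc=0xEE6 bytes_emitted=3
After char 6 ('Y'=24): chars_in_quartet=3 acc=0x3B998 bytes_emitted=3
After char 7 ('M'=12): chars_in_quartet=4 acc=0xEE660C -> emit EE 66 0C, reset; bytes_emitted=6
After char 8 ('C'=2): chars_in_quartet=1 acc=0x2 bytes_emitted=6
After char 9 ('F'=5): chars_in_quartet=2 acc=0x85 bytes_emitted=6
After char 10 ('N'=13): chars_in_quartet=3 acc=0x214D bytes_emitted=6
After char 11 ('1'=53): chars_in_quartet=4 acc=0x85375 -> emit 08 53 75, reset; bytes_emitted=9
After char 12 ('m'=38): chars_in_quartet=1 acc=0x26 bytes_emitted=9
After char 13 ('g'=32): chars_in_quartet=2 acc=0x9A0 bytes_emitted=9
Padding '==': partial quartet acc=0x9A0 -> emit 9A; bytes_emitted=10

Answer: 43 F6 97 EE 66 0C 08 53 75 9A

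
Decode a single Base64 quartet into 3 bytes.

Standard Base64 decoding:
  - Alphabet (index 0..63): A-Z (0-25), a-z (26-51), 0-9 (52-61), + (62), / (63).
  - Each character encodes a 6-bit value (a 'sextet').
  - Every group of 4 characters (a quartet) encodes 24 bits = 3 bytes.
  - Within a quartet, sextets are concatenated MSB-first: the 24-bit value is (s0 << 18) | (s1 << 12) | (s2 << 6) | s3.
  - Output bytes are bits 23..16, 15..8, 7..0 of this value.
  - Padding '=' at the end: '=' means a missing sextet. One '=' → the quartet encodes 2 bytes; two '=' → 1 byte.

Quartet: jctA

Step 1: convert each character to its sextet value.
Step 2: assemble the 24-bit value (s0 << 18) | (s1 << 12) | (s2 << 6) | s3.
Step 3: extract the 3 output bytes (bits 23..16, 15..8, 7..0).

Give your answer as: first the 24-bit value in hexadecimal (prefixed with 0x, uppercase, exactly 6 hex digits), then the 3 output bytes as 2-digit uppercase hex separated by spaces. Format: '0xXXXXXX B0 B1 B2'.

Sextets: j=35, c=28, t=45, A=0
24-bit: (35<<18) | (28<<12) | (45<<6) | 0
      = 0x8C0000 | 0x01C000 | 0x000B40 | 0x000000
      = 0x8DCB40
Bytes: (v>>16)&0xFF=8D, (v>>8)&0xFF=CB, v&0xFF=40

Answer: 0x8DCB40 8D CB 40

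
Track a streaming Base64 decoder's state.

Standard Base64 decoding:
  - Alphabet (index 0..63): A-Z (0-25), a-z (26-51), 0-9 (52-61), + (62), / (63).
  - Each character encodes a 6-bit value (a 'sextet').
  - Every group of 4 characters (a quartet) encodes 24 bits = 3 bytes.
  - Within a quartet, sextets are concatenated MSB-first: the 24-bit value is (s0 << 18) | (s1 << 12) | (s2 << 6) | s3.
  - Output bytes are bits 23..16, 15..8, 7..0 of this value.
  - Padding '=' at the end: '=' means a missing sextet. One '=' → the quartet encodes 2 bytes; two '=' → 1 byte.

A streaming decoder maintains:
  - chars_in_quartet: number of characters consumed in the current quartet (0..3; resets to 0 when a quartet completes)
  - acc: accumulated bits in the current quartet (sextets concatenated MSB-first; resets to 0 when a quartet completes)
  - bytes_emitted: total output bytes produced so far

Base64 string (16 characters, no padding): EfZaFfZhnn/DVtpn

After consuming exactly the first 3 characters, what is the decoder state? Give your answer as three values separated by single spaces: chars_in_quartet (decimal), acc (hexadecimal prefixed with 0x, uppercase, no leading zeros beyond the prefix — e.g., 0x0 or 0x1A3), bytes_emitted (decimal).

Answer: 3 0x47D9 0

Derivation:
After char 0 ('E'=4): chars_in_quartet=1 acc=0x4 bytes_emitted=0
After char 1 ('f'=31): chars_in_quartet=2 acc=0x11F bytes_emitted=0
After char 2 ('Z'=25): chars_in_quartet=3 acc=0x47D9 bytes_emitted=0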